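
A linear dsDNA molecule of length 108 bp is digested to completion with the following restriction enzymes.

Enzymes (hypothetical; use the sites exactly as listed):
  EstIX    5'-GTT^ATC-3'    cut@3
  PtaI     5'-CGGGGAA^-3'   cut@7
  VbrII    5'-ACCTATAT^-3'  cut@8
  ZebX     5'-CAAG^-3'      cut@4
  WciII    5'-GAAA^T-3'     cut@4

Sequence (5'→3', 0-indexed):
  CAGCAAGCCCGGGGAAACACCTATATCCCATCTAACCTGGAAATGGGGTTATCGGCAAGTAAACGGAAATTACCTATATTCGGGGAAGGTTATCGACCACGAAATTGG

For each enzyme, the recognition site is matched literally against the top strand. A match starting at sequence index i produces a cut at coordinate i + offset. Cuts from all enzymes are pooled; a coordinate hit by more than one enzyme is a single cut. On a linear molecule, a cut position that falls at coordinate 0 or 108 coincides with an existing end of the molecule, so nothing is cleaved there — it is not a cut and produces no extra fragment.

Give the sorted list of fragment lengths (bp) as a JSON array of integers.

[4,4,7,7,8,9,9,10,10,10,13,17]

Scan for sites:
  EstIX GTTATC/3: at [47, 88] ⇒ [50, 91]
  PtaI CGGGGAA/7: at [9, 80] ⇒ [16, 87]
  VbrII ACCTATAT/8: at [18, 71] ⇒ [26, 79]
  ZebX CAAG/4: at [3, 55] ⇒ [7, 59]
  WciII GAAAT/4: at [39, 65, 100] ⇒ [43, 69, 104]

All cut coordinates (distinct, sorted): [7, 16, 26, 43, 50, 59, 69, 79, 87, 91, 104]

Fragment lengths:
  [0,7): 7 bp
  [7,16): 9 bp
  [16,26): 10 bp
  [26,43): 17 bp
  [43,50): 7 bp
  [50,59): 9 bp
  [59,69): 10 bp
  [69,79): 10 bp
  [79,87): 8 bp
  [87,91): 4 bp
  [91,104): 13 bp
  [104,108): 4 bp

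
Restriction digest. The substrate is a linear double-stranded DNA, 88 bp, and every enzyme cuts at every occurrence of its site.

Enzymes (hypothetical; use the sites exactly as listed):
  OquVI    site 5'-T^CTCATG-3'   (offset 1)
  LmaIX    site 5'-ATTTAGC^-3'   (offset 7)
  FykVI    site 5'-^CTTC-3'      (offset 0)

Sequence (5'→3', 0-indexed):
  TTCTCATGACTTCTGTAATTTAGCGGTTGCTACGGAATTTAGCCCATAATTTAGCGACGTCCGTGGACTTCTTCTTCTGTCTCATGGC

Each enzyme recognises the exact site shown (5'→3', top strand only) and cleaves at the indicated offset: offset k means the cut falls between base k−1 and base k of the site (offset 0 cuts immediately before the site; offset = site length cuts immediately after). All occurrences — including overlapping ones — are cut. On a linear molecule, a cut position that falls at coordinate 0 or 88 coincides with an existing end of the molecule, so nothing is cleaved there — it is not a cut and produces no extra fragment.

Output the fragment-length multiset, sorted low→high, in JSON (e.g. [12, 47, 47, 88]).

Site scan:
  OquVI (TCTCATG, off=1): starts [1, 79] → cuts [2, 80]
  LmaIX (ATTTAGC, off=7): starts [17, 36, 48] → cuts [24, 43, 55]
  FykVI (CTTC, off=0): starts [9, 67, 70, 73] → cuts [9, 67, 70, 73]

Pooled cuts: [2, 9, 24, 43, 55, 67, 70, 73, 80]

Fragments:
  [0,2): 2 bp
  [2,9): 7 bp
  [9,24): 15 bp
  [24,43): 19 bp
  [43,55): 12 bp
  [55,67): 12 bp
  [67,70): 3 bp
  [70,73): 3 bp
  [73,80): 7 bp
  [80,88): 8 bp

[2,3,3,7,7,8,12,12,15,19]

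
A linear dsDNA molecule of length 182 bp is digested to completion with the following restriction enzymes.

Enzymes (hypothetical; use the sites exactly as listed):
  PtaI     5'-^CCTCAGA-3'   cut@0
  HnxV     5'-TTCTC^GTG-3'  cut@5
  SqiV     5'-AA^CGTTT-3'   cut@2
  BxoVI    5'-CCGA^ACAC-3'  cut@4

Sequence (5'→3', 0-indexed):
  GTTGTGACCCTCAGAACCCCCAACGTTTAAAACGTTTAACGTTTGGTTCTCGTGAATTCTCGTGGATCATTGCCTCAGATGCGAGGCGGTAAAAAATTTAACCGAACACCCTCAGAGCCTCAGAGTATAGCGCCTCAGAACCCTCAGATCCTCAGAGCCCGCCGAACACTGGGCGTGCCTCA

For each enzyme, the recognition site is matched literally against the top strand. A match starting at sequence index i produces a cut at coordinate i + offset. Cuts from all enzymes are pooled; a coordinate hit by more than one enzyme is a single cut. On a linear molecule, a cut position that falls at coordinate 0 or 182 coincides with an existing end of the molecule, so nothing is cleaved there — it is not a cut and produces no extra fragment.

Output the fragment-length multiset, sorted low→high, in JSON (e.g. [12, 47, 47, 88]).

[4,7,8,8,8,9,9,10,11,12,15,15,16,17,33]

Scan for sites:
  PtaI (CCTCAGA, off=0): starts [8, 72, 109, 117, 132, 141, 149] → cuts [8, 72, 109, 117, 132, 141, 149]
  HnxV (TTCTCGTG, off=5): starts [46, 56] → cuts [51, 61]
  SqiV (AACGTTT, off=2): starts [21, 30, 37] → cuts [23, 32, 39]
  BxoVI (CCGAACAC, off=4): starts [101, 161] → cuts [105, 165]

All cut coordinates (distinct, sorted): [8, 23, 32, 39, 51, 61, 72, 105, 109, 117, 132, 141, 149, 165]

Fragments:
  [0,8): 8 bp
  [8,23): 15 bp
  [23,32): 9 bp
  [32,39): 7 bp
  [39,51): 12 bp
  [51,61): 10 bp
  [61,72): 11 bp
  [72,105): 33 bp
  [105,109): 4 bp
  [109,117): 8 bp
  [117,132): 15 bp
  [132,141): 9 bp
  [141,149): 8 bp
  [149,165): 16 bp
  [165,182): 17 bp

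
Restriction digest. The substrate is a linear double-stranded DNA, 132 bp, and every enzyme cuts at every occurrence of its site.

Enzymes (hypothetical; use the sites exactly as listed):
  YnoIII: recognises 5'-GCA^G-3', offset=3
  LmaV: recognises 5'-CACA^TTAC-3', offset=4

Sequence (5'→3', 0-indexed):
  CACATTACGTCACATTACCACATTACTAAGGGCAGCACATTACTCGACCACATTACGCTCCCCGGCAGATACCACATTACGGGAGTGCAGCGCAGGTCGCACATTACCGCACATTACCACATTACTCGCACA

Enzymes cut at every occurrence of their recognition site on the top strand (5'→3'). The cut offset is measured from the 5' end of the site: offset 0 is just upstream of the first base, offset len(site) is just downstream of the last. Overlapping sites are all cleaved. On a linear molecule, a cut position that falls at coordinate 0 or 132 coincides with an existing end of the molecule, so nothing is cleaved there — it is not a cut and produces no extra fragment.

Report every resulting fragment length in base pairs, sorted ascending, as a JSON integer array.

Scan for sites:
  YnoIII (GCAG, off=3): starts [31, 64, 86, 91] → cuts [34, 67, 89, 94]
  LmaV (CACATTAC, off=4): starts [0, 10, 18, 35, 48, 72, 99, 109, 117] → cuts [4, 14, 22, 39, 52, 76, 103, 113, 121]

All cut coordinates (distinct, sorted): [4, 14, 22, 34, 39, 52, 67, 76, 89, 94, 103, 113, 121]

Fragments:
  [0,4): 4 bp
  [4,14): 10 bp
  [14,22): 8 bp
  [22,34): 12 bp
  [34,39): 5 bp
  [39,52): 13 bp
  [52,67): 15 bp
  [67,76): 9 bp
  [76,89): 13 bp
  [89,94): 5 bp
  [94,103): 9 bp
  [103,113): 10 bp
  [113,121): 8 bp
  [121,132): 11 bp

[4,5,5,8,8,9,9,10,10,11,12,13,13,15]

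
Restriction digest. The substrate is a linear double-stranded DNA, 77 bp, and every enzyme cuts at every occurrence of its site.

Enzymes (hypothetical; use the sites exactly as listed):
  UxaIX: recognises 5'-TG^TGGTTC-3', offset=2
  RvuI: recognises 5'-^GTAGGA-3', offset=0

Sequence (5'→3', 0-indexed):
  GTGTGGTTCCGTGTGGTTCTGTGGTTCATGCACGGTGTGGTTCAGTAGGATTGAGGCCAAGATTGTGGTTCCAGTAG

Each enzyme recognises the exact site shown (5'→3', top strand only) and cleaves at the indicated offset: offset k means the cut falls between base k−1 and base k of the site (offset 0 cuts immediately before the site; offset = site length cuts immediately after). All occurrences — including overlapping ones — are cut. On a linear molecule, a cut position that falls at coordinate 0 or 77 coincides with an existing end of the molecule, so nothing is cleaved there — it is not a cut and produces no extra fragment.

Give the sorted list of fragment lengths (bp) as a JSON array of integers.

Scan for sites:
  UxaIX (TGTGGTTC, off=2): starts [1, 11, 19, 35, 63] → cuts [3, 13, 21, 37, 65]
  RvuI (GTAGGA, off=0): starts [44] → cuts [44]

All cut coordinates (distinct, sorted): [3, 13, 21, 37, 44, 65]

Fragments:
  [0,3): 3 bp
  [3,13): 10 bp
  [13,21): 8 bp
  [21,37): 16 bp
  [37,44): 7 bp
  [44,65): 21 bp
  [65,77): 12 bp

[3,7,8,10,12,16,21]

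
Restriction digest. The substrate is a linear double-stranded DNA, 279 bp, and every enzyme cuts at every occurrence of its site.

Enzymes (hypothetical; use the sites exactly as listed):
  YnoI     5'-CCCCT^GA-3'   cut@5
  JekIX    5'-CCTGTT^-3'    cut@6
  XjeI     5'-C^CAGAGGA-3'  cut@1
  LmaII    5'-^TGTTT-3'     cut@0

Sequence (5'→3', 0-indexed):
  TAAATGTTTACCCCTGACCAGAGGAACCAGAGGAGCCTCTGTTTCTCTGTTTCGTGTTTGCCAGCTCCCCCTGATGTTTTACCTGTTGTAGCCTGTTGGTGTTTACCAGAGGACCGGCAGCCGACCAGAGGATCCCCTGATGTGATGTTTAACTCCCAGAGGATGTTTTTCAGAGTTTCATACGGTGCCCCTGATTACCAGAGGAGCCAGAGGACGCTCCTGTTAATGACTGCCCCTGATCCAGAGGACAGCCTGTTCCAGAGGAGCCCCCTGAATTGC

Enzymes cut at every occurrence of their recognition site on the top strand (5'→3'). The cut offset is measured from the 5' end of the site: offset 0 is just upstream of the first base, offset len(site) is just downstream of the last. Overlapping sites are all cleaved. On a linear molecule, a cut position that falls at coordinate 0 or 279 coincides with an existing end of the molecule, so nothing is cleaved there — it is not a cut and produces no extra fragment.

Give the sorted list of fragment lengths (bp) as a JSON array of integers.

Scan for sites:
  YnoI (CCCCTGA, off=5): starts [10, 67, 133, 187, 232, 267] → cuts [15, 72, 138, 192, 237, 272]
  JekIX (CCTGTT, off=6): starts [81, 91, 218, 251] → cuts [87, 97, 224, 257]
  XjeI (CCAGAGGA, off=1): starts [17, 26, 105, 124, 155, 197, 206, 240, 257] → cuts [18, 27, 106, 125, 156, 198, 207, 241, 258]
  LmaII (TGTTT, off=0): starts [4, 39, 47, 54, 74, 99, 145, 163] → cuts [4, 39, 47, 54, 74, 99, 145, 163]

All cut coordinates (distinct, sorted): [4, 15, 18, 27, 39, 47, 54, 72, 74, 87, 97, 99, 106, 125, 138, 145, 156, 163, 192, 198, 207, 224, 237, 241, 257, 258, 272]

Fragment lengths:
  [0,4): 4 bp
  [4,15): 11 bp
  [15,18): 3 bp
  [18,27): 9 bp
  [27,39): 12 bp
  [39,47): 8 bp
  [47,54): 7 bp
  [54,72): 18 bp
  [72,74): 2 bp
  [74,87): 13 bp
  [87,97): 10 bp
  [97,99): 2 bp
  [99,106): 7 bp
  [106,125): 19 bp
  [125,138): 13 bp
  [138,145): 7 bp
  [145,156): 11 bp
  [156,163): 7 bp
  [163,192): 29 bp
  [192,198): 6 bp
  [198,207): 9 bp
  [207,224): 17 bp
  [224,237): 13 bp
  [237,241): 4 bp
  [241,257): 16 bp
  [257,258): 1 bp
  [258,272): 14 bp
  [272,279): 7 bp

[1,2,2,3,4,4,6,7,7,7,7,7,8,9,9,10,11,11,12,13,13,13,14,16,17,18,19,29]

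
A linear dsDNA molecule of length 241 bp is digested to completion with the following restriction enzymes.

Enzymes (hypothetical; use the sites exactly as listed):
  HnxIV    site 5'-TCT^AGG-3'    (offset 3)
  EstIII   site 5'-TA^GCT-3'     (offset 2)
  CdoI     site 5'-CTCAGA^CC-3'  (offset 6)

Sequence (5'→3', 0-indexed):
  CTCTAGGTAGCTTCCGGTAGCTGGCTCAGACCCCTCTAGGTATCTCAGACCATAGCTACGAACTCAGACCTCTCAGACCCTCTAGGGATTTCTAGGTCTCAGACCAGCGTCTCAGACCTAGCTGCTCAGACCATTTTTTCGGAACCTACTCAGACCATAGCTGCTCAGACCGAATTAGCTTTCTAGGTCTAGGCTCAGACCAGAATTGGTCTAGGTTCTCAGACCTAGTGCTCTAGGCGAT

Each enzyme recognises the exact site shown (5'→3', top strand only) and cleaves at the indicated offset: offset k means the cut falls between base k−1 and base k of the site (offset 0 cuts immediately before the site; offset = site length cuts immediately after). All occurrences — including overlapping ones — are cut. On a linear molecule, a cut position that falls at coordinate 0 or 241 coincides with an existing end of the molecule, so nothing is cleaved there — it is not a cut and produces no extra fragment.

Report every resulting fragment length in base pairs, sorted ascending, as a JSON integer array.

[4,4,5,5,5,6,6,7,7,7,8,9,9,10,10,10,10,10,11,11,11,12,13,13,14,24]

Scan for sites:
  HnxIV (TCTAGG, off=3): starts [1, 34, 80, 90, 181, 187, 209, 231] → cuts [4, 37, 83, 93, 184, 190, 212, 234]
  EstIII (TAGCT, off=2): starts [7, 17, 52, 118, 157, 175] → cuts [9, 19, 54, 120, 159, 177]
  CdoI (CTCAGACC, off=6): starts [24, 43, 62, 71, 97, 110, 124, 148, 163, 193, 217] → cuts [30, 49, 68, 77, 103, 116, 130, 154, 169, 199, 223]

All cut coordinates (distinct, sorted): [4, 9, 19, 30, 37, 49, 54, 68, 77, 83, 93, 103, 116, 120, 130, 154, 159, 169, 177, 184, 190, 199, 212, 223, 234]

Fragment lengths:
  [0,4): 4 bp
  [4,9): 5 bp
  [9,19): 10 bp
  [19,30): 11 bp
  [30,37): 7 bp
  [37,49): 12 bp
  [49,54): 5 bp
  [54,68): 14 bp
  [68,77): 9 bp
  [77,83): 6 bp
  [83,93): 10 bp
  [93,103): 10 bp
  [103,116): 13 bp
  [116,120): 4 bp
  [120,130): 10 bp
  [130,154): 24 bp
  [154,159): 5 bp
  [159,169): 10 bp
  [169,177): 8 bp
  [177,184): 7 bp
  [184,190): 6 bp
  [190,199): 9 bp
  [199,212): 13 bp
  [212,223): 11 bp
  [223,234): 11 bp
  [234,241): 7 bp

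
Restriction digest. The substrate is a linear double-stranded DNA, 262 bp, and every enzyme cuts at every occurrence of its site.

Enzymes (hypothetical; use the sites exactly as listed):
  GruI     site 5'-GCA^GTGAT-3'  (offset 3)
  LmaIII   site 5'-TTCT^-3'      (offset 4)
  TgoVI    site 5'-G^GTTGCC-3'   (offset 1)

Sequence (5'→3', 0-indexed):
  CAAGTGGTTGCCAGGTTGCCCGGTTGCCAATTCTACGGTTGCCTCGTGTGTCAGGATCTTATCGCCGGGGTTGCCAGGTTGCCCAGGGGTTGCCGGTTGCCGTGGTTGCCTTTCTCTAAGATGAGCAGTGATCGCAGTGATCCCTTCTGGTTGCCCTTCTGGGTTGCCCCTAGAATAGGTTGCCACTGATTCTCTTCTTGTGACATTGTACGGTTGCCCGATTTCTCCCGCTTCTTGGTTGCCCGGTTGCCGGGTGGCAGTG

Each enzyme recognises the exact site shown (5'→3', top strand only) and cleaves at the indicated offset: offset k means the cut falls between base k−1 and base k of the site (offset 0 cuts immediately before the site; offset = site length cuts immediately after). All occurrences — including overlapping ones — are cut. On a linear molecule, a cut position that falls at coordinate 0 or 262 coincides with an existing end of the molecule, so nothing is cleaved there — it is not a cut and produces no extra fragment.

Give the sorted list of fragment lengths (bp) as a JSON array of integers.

Per-enzyme occurrences:
  GruI GCAGTGAT/3: at [124, 133] ⇒ [127, 136]
  LmaIII TTCT/4: at [30, 111, 144, 156, 189, 194, 222, 231] ⇒ [34, 115, 148, 160, 193, 198, 226, 235]
  TgoVI GGTTGCC/1: at [5, 13, 21, 36, 68, 76, 87, 94, 103, 148, 161, 177, 211, 236, 244] ⇒ [6, 14, 22, 37, 69, 77, 88, 95, 104, 149, 162, 178, 212, 237, 245]

Pooled cuts: [6, 14, 22, 34, 37, 69, 77, 88, 95, 104, 115, 127, 136, 148, 149, 160, 162, 178, 193, 198, 212, 226, 235, 237, 245]

Fragment lengths:
  [0,6): 6 bp
  [6,14): 8 bp
  [14,22): 8 bp
  [22,34): 12 bp
  [34,37): 3 bp
  [37,69): 32 bp
  [69,77): 8 bp
  [77,88): 11 bp
  [88,95): 7 bp
  [95,104): 9 bp
  [104,115): 11 bp
  [115,127): 12 bp
  [127,136): 9 bp
  [136,148): 12 bp
  [148,149): 1 bp
  [149,160): 11 bp
  [160,162): 2 bp
  [162,178): 16 bp
  [178,193): 15 bp
  [193,198): 5 bp
  [198,212): 14 bp
  [212,226): 14 bp
  [226,235): 9 bp
  [235,237): 2 bp
  [237,245): 8 bp
  [245,262): 17 bp

[1,2,2,3,5,6,7,8,8,8,8,9,9,9,11,11,11,12,12,12,14,14,15,16,17,32]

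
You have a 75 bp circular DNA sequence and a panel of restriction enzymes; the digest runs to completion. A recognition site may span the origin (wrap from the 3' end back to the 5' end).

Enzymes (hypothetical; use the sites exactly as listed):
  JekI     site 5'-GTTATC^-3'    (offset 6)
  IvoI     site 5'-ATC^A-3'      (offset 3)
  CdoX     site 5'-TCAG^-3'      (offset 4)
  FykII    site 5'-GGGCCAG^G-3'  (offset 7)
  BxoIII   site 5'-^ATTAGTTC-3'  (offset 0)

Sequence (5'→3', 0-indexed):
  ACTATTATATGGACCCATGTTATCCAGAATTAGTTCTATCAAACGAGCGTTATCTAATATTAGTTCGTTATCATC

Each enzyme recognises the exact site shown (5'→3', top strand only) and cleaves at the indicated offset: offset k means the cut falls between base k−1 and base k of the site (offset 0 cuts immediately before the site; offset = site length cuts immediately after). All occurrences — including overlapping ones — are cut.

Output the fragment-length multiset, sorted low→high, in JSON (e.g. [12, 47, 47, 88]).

Scan for sites:
  JekI GTTATC/6: at [18, 48, 66] ⇒ [24, 54, 72]
  IvoI ATCA/3: at [37, 69, 72] ⇒ [0, 40, 72]
  CdoX (TCAG, off=4): no sites
  FykII (GGGCCAGG, off=7): no sites
  BxoIII ATTAGTTC/0: at [28, 58] ⇒ [28, 58]

All cut coordinates (distinct, sorted): [0, 24, 28, 40, 54, 58, 72]

Fragment lengths:
  0→24: 24 bp
  24→28: 4 bp
  28→40: 12 bp
  40→54: 14 bp
  54→58: 4 bp
  58→72: 14 bp
  72→0 (wrap): 75-72+0 = 3 bp

[3,4,4,12,14,14,24]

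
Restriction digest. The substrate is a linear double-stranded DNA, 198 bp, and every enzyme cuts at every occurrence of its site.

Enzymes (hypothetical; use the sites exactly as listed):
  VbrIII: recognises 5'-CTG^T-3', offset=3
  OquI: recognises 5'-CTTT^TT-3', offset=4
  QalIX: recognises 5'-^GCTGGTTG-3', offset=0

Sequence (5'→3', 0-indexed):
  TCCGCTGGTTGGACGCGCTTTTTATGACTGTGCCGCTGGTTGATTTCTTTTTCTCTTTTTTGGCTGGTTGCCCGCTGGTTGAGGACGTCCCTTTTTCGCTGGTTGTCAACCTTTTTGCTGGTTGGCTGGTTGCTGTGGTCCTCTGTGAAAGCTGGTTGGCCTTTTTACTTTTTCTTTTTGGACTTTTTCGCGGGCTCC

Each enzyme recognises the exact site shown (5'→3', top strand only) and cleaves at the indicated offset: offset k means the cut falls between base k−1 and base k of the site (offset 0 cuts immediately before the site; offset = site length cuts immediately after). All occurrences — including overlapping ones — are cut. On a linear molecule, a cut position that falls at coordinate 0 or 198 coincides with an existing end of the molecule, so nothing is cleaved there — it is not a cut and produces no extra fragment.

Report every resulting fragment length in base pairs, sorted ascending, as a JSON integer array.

[2,3,3,4,4,5,6,7,8,8,9,9,10,11,11,12,14,16,17,18,21]

Site scan:
  VbrIII (CTGT, off=3): starts [27, 132, 142] → cuts [30, 135, 145]
  OquI (CTTTTT, off=4): starts [17, 46, 54, 90, 110, 160, 167, 173, 182] → cuts [21, 50, 58, 94, 114, 164, 171, 177, 186]
  QalIX (GCTGGTTG, off=0): starts [3, 34, 62, 73, 97, 116, 124, 150] → cuts [3, 34, 62, 73, 97, 116, 124, 150]

Pooled cuts: [3, 21, 30, 34, 50, 58, 62, 73, 94, 97, 114, 116, 124, 135, 145, 150, 164, 171, 177, 186]

Fragments:
  [0,3): 3 bp
  [3,21): 18 bp
  [21,30): 9 bp
  [30,34): 4 bp
  [34,50): 16 bp
  [50,58): 8 bp
  [58,62): 4 bp
  [62,73): 11 bp
  [73,94): 21 bp
  [94,97): 3 bp
  [97,114): 17 bp
  [114,116): 2 bp
  [116,124): 8 bp
  [124,135): 11 bp
  [135,145): 10 bp
  [145,150): 5 bp
  [150,164): 14 bp
  [164,171): 7 bp
  [171,177): 6 bp
  [177,186): 9 bp
  [186,198): 12 bp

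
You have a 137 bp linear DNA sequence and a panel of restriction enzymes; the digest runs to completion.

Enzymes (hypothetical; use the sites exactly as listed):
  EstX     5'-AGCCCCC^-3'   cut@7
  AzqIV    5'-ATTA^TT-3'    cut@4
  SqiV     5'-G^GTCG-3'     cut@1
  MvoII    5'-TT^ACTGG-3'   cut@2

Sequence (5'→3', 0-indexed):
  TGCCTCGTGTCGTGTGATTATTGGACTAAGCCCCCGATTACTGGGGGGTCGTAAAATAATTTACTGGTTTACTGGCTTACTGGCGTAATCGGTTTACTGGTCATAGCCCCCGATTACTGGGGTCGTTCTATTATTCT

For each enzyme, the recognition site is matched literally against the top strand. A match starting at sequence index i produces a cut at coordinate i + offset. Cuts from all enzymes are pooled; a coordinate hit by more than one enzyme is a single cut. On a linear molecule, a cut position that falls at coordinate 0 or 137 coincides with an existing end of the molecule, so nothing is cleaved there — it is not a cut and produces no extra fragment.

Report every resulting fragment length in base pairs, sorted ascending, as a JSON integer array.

Scan for sites:
  EstX AGCCCCC/7: at [28, 104] ⇒ [35, 111]
  AzqIV ATTATT/4: at [16, 129] ⇒ [20, 133]
  SqiV GGTCG/1: at [46, 120] ⇒ [47, 121]
  MvoII TTACTGG/2: at [37, 60, 68, 76, 93, 113] ⇒ [39, 62, 70, 78, 95, 115]

Pooled cuts: [20, 35, 39, 47, 62, 70, 78, 95, 111, 115, 121, 133]

Fragments:
  [0,20): 20 bp
  [20,35): 15 bp
  [35,39): 4 bp
  [39,47): 8 bp
  [47,62): 15 bp
  [62,70): 8 bp
  [70,78): 8 bp
  [78,95): 17 bp
  [95,111): 16 bp
  [111,115): 4 bp
  [115,121): 6 bp
  [121,133): 12 bp
  [133,137): 4 bp

[4,4,4,6,8,8,8,12,15,15,16,17,20]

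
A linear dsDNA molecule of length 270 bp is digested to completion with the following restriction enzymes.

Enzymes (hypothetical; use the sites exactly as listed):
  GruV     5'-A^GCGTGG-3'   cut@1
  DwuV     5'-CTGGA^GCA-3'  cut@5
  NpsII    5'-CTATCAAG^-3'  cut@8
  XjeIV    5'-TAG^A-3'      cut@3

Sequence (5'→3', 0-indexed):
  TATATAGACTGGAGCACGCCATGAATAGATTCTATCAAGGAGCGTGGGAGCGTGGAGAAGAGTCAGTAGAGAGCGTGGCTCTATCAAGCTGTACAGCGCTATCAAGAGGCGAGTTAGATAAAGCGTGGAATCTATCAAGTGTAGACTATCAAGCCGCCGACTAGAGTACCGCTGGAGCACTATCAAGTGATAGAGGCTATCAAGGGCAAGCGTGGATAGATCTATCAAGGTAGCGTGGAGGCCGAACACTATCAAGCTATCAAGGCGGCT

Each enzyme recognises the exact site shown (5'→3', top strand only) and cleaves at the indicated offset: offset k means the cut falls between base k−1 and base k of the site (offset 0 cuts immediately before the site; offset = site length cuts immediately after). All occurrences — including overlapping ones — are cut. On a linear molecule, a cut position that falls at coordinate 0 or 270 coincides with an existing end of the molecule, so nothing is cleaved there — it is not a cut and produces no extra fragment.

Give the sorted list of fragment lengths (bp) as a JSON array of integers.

[2,3,3,5,5,5,6,6,6,7,8,8,9,10,10,11,11,11,11,11,12,15,16,17,18,20,24]

Site scan:
  GruV AGCGTGG/1: at [40, 48, 71, 121, 208, 231] ⇒ [41, 49, 72, 122, 209, 232]
  DwuV CTGGAGCA/5: at [8, 171] ⇒ [13, 176]
  NpsII CTATCAAG/8: at [31, 80, 98, 131, 145, 179, 196, 221, 248, 256] ⇒ [39, 88, 106, 139, 153, 187, 204, 229, 256, 264]
  XjeIV TAGA/3: at [4, 25, 66, 114, 141, 161, 190, 216] ⇒ [7, 28, 69, 117, 144, 164, 193, 219]

Pooled cuts: [7, 13, 28, 39, 41, 49, 69, 72, 88, 106, 117, 122, 139, 144, 153, 164, 176, 187, 193, 204, 209, 219, 229, 232, 256, 264]

Fragment lengths:
  [0,7): 7 bp
  [7,13): 6 bp
  [13,28): 15 bp
  [28,39): 11 bp
  [39,41): 2 bp
  [41,49): 8 bp
  [49,69): 20 bp
  [69,72): 3 bp
  [72,88): 16 bp
  [88,106): 18 bp
  [106,117): 11 bp
  [117,122): 5 bp
  [122,139): 17 bp
  [139,144): 5 bp
  [144,153): 9 bp
  [153,164): 11 bp
  [164,176): 12 bp
  [176,187): 11 bp
  [187,193): 6 bp
  [193,204): 11 bp
  [204,209): 5 bp
  [209,219): 10 bp
  [219,229): 10 bp
  [229,232): 3 bp
  [232,256): 24 bp
  [256,264): 8 bp
  [264,270): 6 bp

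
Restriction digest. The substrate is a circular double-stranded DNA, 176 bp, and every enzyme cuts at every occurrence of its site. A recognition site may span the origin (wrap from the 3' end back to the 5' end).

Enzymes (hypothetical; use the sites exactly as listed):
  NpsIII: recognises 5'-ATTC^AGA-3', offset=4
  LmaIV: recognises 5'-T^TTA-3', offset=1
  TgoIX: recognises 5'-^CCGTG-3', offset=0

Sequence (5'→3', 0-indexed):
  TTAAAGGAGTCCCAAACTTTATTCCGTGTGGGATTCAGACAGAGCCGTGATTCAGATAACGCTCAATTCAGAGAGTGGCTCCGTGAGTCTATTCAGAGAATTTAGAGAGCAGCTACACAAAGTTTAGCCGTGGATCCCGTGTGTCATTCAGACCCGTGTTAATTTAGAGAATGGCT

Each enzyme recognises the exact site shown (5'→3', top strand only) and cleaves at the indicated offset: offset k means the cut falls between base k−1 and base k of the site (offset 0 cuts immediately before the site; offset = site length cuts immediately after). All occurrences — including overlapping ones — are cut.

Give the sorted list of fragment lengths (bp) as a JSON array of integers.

[4,4,5,7,8,9,9,10,11,13,13,13,14,16,18,22]

Per-enzyme occurrences:
  NpsIII ATTCAGA/4: at [32, 49, 65, 90, 145] ⇒ [36, 53, 69, 94, 149]
  LmaIV TTTA/1: at [17, 100, 122, 162, 175] ⇒ [0, 18, 101, 123, 163]
  TgoIX CCGTG/0: at [23, 44, 80, 127, 136, 153] ⇒ [23, 44, 80, 127, 136, 153]

Pooled cuts: [0, 18, 23, 36, 44, 53, 69, 80, 94, 101, 123, 127, 136, 149, 153, 163]

Fragments:
  0→18: 18 bp
  18→23: 5 bp
  23→36: 13 bp
  36→44: 8 bp
  44→53: 9 bp
  53→69: 16 bp
  69→80: 11 bp
  80→94: 14 bp
  94→101: 7 bp
  101→123: 22 bp
  123→127: 4 bp
  127→136: 9 bp
  136→149: 13 bp
  149→153: 4 bp
  153→163: 10 bp
  163→0 (wrap): 176-163+0 = 13 bp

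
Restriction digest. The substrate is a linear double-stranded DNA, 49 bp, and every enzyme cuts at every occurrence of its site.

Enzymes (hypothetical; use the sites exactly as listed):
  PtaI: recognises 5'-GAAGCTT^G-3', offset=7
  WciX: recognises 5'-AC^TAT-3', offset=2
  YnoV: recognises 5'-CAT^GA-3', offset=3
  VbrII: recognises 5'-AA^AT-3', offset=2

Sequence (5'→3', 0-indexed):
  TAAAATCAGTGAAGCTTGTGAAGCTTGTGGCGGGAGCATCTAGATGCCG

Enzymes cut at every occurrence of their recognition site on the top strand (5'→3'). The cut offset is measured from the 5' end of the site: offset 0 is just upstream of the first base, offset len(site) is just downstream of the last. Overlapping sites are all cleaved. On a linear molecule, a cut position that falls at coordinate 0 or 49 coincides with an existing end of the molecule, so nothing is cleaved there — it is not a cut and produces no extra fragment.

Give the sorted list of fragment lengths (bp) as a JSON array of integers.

[4,9,13,23]

Per-enzyme occurrences:
  PtaI (GAAGCTTG, off=7): starts [10, 19] → cuts [17, 26]
  WciX (ACTAT, off=2): no sites
  YnoV (CATGA, off=3): no sites
  VbrII (AAAT, off=2): starts [2] → cuts [4]

Pooled cuts: [4, 17, 26]

Fragment lengths:
  [0,4): 4 bp
  [4,17): 13 bp
  [17,26): 9 bp
  [26,49): 23 bp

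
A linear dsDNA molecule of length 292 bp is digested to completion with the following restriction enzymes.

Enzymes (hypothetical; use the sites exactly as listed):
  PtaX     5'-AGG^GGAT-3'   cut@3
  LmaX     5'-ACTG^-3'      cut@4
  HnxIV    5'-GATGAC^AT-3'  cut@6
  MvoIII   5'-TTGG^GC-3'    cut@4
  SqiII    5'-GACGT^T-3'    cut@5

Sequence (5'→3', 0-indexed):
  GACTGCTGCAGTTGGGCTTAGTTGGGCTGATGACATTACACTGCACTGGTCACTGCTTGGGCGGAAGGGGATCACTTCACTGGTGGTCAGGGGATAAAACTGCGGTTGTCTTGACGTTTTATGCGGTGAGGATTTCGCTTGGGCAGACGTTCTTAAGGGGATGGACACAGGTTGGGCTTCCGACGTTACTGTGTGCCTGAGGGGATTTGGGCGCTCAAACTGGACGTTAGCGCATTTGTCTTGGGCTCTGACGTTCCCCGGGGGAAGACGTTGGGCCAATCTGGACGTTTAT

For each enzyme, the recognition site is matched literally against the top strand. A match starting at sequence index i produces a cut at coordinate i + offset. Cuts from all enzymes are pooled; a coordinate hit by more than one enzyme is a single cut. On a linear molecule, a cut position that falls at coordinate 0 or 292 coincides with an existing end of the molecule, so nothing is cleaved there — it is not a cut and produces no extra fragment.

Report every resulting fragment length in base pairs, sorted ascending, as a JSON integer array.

[3,4,5,5,5,5,5,7,8,8,8,8,9,9,9,10,10,10,11,11,11,12,14,14,15,17,17,17,25]

Site scan:
  PtaX (AGGGGAT, off=3): starts [65, 88, 155, 199] → cuts [68, 91, 158, 202]
  LmaX (ACTG, off=4): starts [1, 39, 44, 51, 78, 98, 187, 218] → cuts [5, 43, 48, 55, 82, 102, 191, 222]
  HnxIV (GATGACAT, off=6): starts [28] → cuts [34]
  MvoIII (TTGGGC, off=4): starts [11, 21, 56, 138, 171, 206, 240, 270] → cuts [15, 25, 60, 142, 175, 210, 244, 274]
  SqiII (GACGTT, off=5): starts [112, 145, 181, 222, 249, 266, 283] → cuts [117, 150, 186, 227, 254, 271, 288]

Pooled cuts: [5, 15, 25, 34, 43, 48, 55, 60, 68, 82, 91, 102, 117, 142, 150, 158, 175, 186, 191, 202, 210, 222, 227, 244, 254, 271, 274, 288]

Fragment lengths:
  [0,5): 5 bp
  [5,15): 10 bp
  [15,25): 10 bp
  [25,34): 9 bp
  [34,43): 9 bp
  [43,48): 5 bp
  [48,55): 7 bp
  [55,60): 5 bp
  [60,68): 8 bp
  [68,82): 14 bp
  [82,91): 9 bp
  [91,102): 11 bp
  [102,117): 15 bp
  [117,142): 25 bp
  [142,150): 8 bp
  [150,158): 8 bp
  [158,175): 17 bp
  [175,186): 11 bp
  [186,191): 5 bp
  [191,202): 11 bp
  [202,210): 8 bp
  [210,222): 12 bp
  [222,227): 5 bp
  [227,244): 17 bp
  [244,254): 10 bp
  [254,271): 17 bp
  [271,274): 3 bp
  [274,288): 14 bp
  [288,292): 4 bp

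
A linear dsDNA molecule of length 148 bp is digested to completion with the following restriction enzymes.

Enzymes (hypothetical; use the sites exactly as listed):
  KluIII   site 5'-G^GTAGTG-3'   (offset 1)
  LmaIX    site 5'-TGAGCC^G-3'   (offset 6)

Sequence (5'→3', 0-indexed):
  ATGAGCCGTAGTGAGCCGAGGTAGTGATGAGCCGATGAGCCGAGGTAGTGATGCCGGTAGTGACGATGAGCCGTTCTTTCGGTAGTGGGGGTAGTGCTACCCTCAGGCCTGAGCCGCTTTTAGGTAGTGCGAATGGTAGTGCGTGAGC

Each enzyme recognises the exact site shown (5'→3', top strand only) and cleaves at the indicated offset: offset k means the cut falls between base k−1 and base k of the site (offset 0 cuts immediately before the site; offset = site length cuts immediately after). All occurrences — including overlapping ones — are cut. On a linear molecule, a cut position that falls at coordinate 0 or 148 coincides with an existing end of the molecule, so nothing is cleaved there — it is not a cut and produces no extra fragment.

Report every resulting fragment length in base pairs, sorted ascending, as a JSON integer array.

Scan for sites:
  KluIII GGTAGTG/1: at [19, 43, 55, 80, 89, 122, 134] ⇒ [20, 44, 56, 81, 90, 123, 135]
  LmaIX TGAGCCG/6: at [1, 11, 27, 35, 66, 109] ⇒ [7, 17, 33, 41, 72, 115]

All cut coordinates (distinct, sorted): [7, 17, 20, 33, 41, 44, 56, 72, 81, 90, 115, 123, 135]

Fragments:
  [0,7): 7 bp
  [7,17): 10 bp
  [17,20): 3 bp
  [20,33): 13 bp
  [33,41): 8 bp
  [41,44): 3 bp
  [44,56): 12 bp
  [56,72): 16 bp
  [72,81): 9 bp
  [81,90): 9 bp
  [90,115): 25 bp
  [115,123): 8 bp
  [123,135): 12 bp
  [135,148): 13 bp

[3,3,7,8,8,9,9,10,12,12,13,13,16,25]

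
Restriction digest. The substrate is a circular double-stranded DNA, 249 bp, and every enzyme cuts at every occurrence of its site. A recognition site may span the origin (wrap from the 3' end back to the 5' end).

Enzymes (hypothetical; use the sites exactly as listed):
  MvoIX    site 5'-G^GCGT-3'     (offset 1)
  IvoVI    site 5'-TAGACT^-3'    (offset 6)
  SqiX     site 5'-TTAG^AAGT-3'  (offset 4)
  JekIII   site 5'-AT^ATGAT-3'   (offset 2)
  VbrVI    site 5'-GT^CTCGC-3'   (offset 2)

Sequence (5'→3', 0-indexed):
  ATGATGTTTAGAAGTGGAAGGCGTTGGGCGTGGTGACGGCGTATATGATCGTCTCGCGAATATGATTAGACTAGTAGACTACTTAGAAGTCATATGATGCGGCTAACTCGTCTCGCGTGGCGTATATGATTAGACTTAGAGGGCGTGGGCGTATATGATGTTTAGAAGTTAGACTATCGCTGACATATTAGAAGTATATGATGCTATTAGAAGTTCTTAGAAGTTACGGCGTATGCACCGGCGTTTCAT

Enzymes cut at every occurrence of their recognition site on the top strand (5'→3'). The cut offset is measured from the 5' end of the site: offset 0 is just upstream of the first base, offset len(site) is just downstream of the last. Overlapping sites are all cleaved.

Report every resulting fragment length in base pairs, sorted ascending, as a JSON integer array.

Scan for sites:
  MvoIX GGCGT/1: at [19, 26, 37, 118, 141, 147, 227, 239] ⇒ [20, 27, 38, 119, 142, 148, 228, 240]
  IvoVI TAGACT/6: at [66, 74, 130, 169] ⇒ [72, 80, 136, 175]
  SqiX TTAGAAGT/4: at [7, 82, 161, 187, 206, 216] ⇒ [11, 86, 165, 191, 210, 220]
  JekIII ATATGAT/2: at [42, 59, 91, 123, 152, 195, 247] ⇒ [0, 44, 61, 93, 125, 154, 197]
  VbrVI GTCTCGC/2: at [50, 109] ⇒ [52, 111]

All cut coordinates (distinct, sorted): [0, 11, 20, 27, 38, 44, 52, 61, 72, 80, 86, 93, 111, 119, 125, 136, 142, 148, 154, 165, 175, 191, 197, 210, 220, 228, 240]

Fragments:
  0→11: 11 bp
  11→20: 9 bp
  20→27: 7 bp
  27→38: 11 bp
  38→44: 6 bp
  44→52: 8 bp
  52→61: 9 bp
  61→72: 11 bp
  72→80: 8 bp
  80→86: 6 bp
  86→93: 7 bp
  93→111: 18 bp
  111→119: 8 bp
  119→125: 6 bp
  125→136: 11 bp
  136→142: 6 bp
  142→148: 6 bp
  148→154: 6 bp
  154→165: 11 bp
  165→175: 10 bp
  175→191: 16 bp
  191→197: 6 bp
  197→210: 13 bp
  210→220: 10 bp
  220→228: 8 bp
  228→240: 12 bp
  240→0 (wrap): 249-240+0 = 9 bp

[6,6,6,6,6,6,6,7,7,8,8,8,8,9,9,9,10,10,11,11,11,11,11,12,13,16,18]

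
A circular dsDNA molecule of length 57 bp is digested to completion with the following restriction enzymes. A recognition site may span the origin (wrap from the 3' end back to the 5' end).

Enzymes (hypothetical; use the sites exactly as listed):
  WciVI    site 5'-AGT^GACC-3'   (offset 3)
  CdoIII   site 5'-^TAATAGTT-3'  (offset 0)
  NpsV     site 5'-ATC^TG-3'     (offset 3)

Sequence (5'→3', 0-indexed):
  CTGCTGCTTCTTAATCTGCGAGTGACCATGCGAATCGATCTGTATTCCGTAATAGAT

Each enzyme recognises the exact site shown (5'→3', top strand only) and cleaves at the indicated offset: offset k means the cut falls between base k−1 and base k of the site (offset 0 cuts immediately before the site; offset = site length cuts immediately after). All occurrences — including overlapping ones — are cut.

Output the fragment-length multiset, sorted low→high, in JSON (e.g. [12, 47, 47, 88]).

Scan for sites:
  WciVI AGTGACC/3: at [20] ⇒ [23]
  CdoIII (TAATAGTT, off=0): no sites
  NpsV ATCTG/3: at [13, 37, 55] ⇒ [1, 16, 40]

All cut coordinates (distinct, sorted): [1, 16, 23, 40]

Fragments:
  1→16: 15 bp
  16→23: 7 bp
  23→40: 17 bp
  40→1 (wrap): 57-40+1 = 18 bp

[7,15,17,18]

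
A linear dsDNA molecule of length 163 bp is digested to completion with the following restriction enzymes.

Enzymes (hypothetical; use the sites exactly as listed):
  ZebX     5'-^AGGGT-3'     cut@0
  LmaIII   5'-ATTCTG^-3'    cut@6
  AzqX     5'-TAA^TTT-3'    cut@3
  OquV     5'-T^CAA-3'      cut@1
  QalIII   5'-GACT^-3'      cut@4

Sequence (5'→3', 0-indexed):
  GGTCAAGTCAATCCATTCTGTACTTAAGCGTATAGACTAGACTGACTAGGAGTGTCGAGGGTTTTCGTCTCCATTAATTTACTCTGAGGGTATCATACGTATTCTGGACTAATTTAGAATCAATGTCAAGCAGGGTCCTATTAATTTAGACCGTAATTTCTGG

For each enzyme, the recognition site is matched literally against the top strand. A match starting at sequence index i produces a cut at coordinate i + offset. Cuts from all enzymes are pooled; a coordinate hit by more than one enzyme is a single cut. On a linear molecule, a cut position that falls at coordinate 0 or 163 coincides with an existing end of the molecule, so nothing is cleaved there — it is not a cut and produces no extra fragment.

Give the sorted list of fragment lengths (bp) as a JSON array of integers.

Site scan:
  ZebX (AGGGT, off=0): starts [57, 86, 131] → cuts [57, 86, 131]
  LmaIII (ATTCTG, off=6): starts [14, 100] → cuts [20, 106]
  AzqX (TAATTT, off=3): starts [74, 109, 141, 153] → cuts [77, 112, 144, 156]
  OquV (TCAA, off=1): starts [2, 7, 119, 125] → cuts [3, 8, 120, 126]
  QalIII (GACT, off=4): starts [34, 39, 43, 106] → cuts [38, 43, 47, 110]

Pooled cuts: [3, 8, 20, 38, 43, 47, 57, 77, 86, 106, 110, 112, 120, 126, 131, 144, 156]

Fragments:
  [0,3): 3 bp
  [3,8): 5 bp
  [8,20): 12 bp
  [20,38): 18 bp
  [38,43): 5 bp
  [43,47): 4 bp
  [47,57): 10 bp
  [57,77): 20 bp
  [77,86): 9 bp
  [86,106): 20 bp
  [106,110): 4 bp
  [110,112): 2 bp
  [112,120): 8 bp
  [120,126): 6 bp
  [126,131): 5 bp
  [131,144): 13 bp
  [144,156): 12 bp
  [156,163): 7 bp

[2,3,4,4,5,5,5,6,7,8,9,10,12,12,13,18,20,20]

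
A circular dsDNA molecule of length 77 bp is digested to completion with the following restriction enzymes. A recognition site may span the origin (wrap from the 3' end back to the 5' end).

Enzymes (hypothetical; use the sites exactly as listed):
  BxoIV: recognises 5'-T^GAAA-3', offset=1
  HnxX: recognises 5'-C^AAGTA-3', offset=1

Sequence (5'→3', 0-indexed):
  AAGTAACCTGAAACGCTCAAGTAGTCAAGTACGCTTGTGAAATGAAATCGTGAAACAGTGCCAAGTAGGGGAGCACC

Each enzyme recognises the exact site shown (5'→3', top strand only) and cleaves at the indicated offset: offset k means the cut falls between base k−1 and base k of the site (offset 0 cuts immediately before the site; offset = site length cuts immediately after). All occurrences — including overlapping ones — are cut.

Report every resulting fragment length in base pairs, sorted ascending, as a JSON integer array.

Scan for sites:
  BxoIV TGAAA/1: at [8, 37, 42, 50] ⇒ [9, 38, 43, 51]
  HnxX CAAGTA/1: at [17, 25, 61, 76] ⇒ [0, 18, 26, 62]

All cut coordinates (distinct, sorted): [0, 9, 18, 26, 38, 43, 51, 62]

Fragment lengths:
  0→9: 9 bp
  9→18: 9 bp
  18→26: 8 bp
  26→38: 12 bp
  38→43: 5 bp
  43→51: 8 bp
  51→62: 11 bp
  62→0 (wrap): 77-62+0 = 15 bp

[5,8,8,9,9,11,12,15]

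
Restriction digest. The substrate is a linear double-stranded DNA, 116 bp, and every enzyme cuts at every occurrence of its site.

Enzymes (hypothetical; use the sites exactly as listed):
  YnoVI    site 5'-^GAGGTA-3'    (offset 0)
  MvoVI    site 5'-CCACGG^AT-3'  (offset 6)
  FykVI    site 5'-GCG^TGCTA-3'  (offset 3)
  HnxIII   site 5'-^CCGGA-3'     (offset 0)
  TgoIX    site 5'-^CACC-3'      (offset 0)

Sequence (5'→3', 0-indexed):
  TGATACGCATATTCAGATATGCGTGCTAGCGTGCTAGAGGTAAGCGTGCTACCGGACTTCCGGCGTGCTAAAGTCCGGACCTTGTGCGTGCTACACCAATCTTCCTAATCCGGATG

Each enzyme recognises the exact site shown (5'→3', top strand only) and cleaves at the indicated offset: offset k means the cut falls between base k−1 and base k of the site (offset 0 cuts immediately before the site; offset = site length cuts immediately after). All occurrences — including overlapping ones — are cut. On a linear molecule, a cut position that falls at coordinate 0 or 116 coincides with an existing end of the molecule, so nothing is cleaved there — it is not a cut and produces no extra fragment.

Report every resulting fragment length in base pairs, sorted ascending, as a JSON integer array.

Per-enzyme occurrences:
  YnoVI GAGGTA/0: at [36] ⇒ [36]
  MvoVI (CCACGGAT, off=6): no sites
  FykVI GCGTGCTA/3: at [20, 28, 43, 62, 85] ⇒ [23, 31, 46, 65, 88]
  HnxIII CCGGA/0: at [51, 74, 109] ⇒ [51, 74, 109]
  TgoIX CACC/0: at [93] ⇒ [93]

All cut coordinates (distinct, sorted): [23, 31, 36, 46, 51, 65, 74, 88, 93, 109]

Fragments:
  [0,23): 23 bp
  [23,31): 8 bp
  [31,36): 5 bp
  [36,46): 10 bp
  [46,51): 5 bp
  [51,65): 14 bp
  [65,74): 9 bp
  [74,88): 14 bp
  [88,93): 5 bp
  [93,109): 16 bp
  [109,116): 7 bp

[5,5,5,7,8,9,10,14,14,16,23]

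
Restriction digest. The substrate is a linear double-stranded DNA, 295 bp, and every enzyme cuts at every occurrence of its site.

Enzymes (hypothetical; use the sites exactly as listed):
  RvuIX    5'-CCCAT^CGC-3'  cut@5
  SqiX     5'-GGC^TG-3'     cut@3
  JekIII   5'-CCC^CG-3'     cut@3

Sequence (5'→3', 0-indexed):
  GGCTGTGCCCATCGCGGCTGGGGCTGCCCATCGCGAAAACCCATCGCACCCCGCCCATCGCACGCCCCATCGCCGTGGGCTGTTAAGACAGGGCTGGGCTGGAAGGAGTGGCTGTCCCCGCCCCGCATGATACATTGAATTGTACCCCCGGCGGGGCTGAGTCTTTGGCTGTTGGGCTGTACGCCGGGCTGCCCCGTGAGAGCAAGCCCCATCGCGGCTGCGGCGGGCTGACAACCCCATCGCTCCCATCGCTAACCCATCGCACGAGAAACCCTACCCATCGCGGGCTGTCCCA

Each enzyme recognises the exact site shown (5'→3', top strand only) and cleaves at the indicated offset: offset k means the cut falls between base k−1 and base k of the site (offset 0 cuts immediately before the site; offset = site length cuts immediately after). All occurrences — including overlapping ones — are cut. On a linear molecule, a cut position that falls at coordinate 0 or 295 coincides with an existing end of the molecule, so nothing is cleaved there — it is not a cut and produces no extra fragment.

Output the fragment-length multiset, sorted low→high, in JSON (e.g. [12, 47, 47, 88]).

Per-enzyme occurrences:
  RvuIX (CCCATCGC, off=5): starts [7, 26, 39, 53, 65, 207, 235, 244, 255, 276] → cuts [12, 31, 44, 58, 70, 212, 240, 249, 260, 281]
  SqiX (GGCTG, off=3): starts [0, 15, 21, 77, 91, 96, 109, 154, 166, 174, 186, 215, 225, 285] → cuts [3, 18, 24, 80, 94, 99, 112, 157, 169, 177, 189, 218, 228, 288]
  JekIII (CCCCG, off=3): starts [48, 115, 120, 145, 191] → cuts [51, 118, 123, 148, 194]

All cut coordinates (distinct, sorted): [3, 12, 18, 24, 31, 44, 51, 58, 70, 80, 94, 99, 112, 118, 123, 148, 157, 169, 177, 189, 194, 212, 218, 228, 240, 249, 260, 281, 288]

Fragment lengths:
  [0,3): 3 bp
  [3,12): 9 bp
  [12,18): 6 bp
  [18,24): 6 bp
  [24,31): 7 bp
  [31,44): 13 bp
  [44,51): 7 bp
  [51,58): 7 bp
  [58,70): 12 bp
  [70,80): 10 bp
  [80,94): 14 bp
  [94,99): 5 bp
  [99,112): 13 bp
  [112,118): 6 bp
  [118,123): 5 bp
  [123,148): 25 bp
  [148,157): 9 bp
  [157,169): 12 bp
  [169,177): 8 bp
  [177,189): 12 bp
  [189,194): 5 bp
  [194,212): 18 bp
  [212,218): 6 bp
  [218,228): 10 bp
  [228,240): 12 bp
  [240,249): 9 bp
  [249,260): 11 bp
  [260,281): 21 bp
  [281,288): 7 bp
  [288,295): 7 bp

[3,5,5,5,6,6,6,6,7,7,7,7,7,8,9,9,9,10,10,11,12,12,12,12,13,13,14,18,21,25]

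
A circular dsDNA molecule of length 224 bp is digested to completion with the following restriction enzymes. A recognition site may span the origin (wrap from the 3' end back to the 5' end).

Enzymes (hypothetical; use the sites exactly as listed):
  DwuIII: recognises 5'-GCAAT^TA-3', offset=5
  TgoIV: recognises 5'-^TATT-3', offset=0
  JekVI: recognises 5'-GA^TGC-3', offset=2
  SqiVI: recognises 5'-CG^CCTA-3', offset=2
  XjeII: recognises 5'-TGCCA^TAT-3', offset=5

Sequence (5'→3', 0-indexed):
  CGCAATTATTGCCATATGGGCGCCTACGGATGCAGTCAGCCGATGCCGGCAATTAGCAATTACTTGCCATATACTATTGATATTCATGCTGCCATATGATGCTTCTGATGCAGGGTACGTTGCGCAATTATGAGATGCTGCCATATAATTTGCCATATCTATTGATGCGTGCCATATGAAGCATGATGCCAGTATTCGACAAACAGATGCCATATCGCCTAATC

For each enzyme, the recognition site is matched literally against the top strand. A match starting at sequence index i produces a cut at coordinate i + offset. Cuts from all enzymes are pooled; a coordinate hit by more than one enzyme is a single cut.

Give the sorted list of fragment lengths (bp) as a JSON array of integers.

[4,5,5,5,5,6,6,6,7,7,8,8,8,8,9,9,9,10,12,12,13,13,14,15,20]

Scan for sites:
  DwuIII GCAATTA/5: at [1, 48, 55, 123] ⇒ [6, 53, 60, 128]
  TgoIV TATT/0: at [6, 74, 80, 159, 192] ⇒ [6, 74, 80, 159, 192]
  JekVI GATGC/2: at [28, 41, 97, 106, 133, 163, 184, 205] ⇒ [30, 43, 99, 108, 135, 165, 186, 207]
  SqiVI CGCCTA/2: at [20, 215] ⇒ [22, 217]
  XjeII TGCCATAT/5: at [9, 64, 89, 138, 150, 169, 207] ⇒ [14, 69, 94, 143, 155, 174, 212]

Pooled cuts: [6, 14, 22, 30, 43, 53, 60, 69, 74, 80, 94, 99, 108, 128, 135, 143, 155, 159, 165, 174, 186, 192, 207, 212, 217]

Fragment lengths:
  6→14: 8 bp
  14→22: 8 bp
  22→30: 8 bp
  30→43: 13 bp
  43→53: 10 bp
  53→60: 7 bp
  60→69: 9 bp
  69→74: 5 bp
  74→80: 6 bp
  80→94: 14 bp
  94→99: 5 bp
  99→108: 9 bp
  108→128: 20 bp
  128→135: 7 bp
  135→143: 8 bp
  143→155: 12 bp
  155→159: 4 bp
  159→165: 6 bp
  165→174: 9 bp
  174→186: 12 bp
  186→192: 6 bp
  192→207: 15 bp
  207→212: 5 bp
  212→217: 5 bp
  217→6 (wrap): 224-217+6 = 13 bp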